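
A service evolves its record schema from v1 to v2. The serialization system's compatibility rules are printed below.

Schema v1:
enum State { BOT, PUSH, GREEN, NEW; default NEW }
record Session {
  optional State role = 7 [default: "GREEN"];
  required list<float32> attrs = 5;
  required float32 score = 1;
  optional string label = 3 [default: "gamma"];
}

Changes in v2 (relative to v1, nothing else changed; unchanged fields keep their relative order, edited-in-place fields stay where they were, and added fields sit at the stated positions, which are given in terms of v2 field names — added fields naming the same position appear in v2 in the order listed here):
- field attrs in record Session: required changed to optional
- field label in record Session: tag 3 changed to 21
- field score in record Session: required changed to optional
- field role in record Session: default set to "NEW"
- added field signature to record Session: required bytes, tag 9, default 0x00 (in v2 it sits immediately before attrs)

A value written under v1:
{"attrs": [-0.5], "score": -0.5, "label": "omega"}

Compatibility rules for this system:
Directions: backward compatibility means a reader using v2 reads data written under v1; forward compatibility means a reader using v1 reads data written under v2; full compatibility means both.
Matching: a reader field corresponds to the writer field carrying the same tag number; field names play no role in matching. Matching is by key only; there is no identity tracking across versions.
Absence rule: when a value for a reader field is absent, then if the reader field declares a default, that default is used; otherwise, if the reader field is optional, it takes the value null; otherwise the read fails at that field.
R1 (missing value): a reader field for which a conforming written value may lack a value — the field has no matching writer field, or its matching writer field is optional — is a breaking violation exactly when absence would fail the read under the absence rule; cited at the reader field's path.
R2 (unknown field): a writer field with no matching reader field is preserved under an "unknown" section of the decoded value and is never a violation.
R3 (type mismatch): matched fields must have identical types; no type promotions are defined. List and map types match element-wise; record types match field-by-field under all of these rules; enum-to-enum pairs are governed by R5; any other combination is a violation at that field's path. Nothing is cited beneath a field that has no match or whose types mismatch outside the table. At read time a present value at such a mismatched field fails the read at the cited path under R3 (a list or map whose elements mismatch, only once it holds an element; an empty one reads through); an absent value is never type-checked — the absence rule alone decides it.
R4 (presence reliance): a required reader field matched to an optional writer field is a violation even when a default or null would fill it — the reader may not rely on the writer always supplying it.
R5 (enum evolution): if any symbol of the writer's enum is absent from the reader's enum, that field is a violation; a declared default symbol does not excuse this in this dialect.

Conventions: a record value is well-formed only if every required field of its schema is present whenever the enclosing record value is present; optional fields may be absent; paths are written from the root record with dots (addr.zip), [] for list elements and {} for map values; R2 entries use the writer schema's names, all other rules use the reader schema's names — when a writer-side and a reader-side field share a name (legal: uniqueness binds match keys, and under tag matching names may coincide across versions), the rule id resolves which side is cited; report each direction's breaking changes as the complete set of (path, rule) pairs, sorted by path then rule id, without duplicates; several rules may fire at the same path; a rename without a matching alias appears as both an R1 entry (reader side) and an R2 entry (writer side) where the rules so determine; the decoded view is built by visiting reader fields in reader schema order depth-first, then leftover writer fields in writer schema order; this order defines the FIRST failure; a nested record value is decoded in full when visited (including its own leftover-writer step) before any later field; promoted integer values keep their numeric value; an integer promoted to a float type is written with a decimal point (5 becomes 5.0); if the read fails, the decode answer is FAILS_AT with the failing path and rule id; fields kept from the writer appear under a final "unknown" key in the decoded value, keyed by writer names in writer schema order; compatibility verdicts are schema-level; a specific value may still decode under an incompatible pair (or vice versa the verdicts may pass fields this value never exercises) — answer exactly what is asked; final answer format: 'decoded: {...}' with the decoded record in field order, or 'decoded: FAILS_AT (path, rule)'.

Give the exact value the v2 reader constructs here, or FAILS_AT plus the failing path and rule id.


the writer's type comes first in each Session pair
migrating the Session value to v2:
  role := "NEW" (missing; default applied)
  signature := 0x00 (missing; default applied)
  attrs := [-0.5]
  score := -0.5
  label := "gamma" (missing; default applied)
  writer label: kept under "unknown"
  => decoded: {"role": "NEW", "signature": 0x00, "attrs": [-0.5], "score": -0.5, "label": "gamma", "unknown": {"label": "omega"}}
the other Session changes do not affect what is asked:
  field attrs in record Session: required changed to optional -> shifts the Session verdicts, not this decode
  field score in record Session: required changed to optional -> shifts the Session verdicts, not this decode

decoded: {"role": "NEW", "signature": 0x00, "attrs": [-0.5], "score": -0.5, "label": "gamma", "unknown": {"label": "omega"}}


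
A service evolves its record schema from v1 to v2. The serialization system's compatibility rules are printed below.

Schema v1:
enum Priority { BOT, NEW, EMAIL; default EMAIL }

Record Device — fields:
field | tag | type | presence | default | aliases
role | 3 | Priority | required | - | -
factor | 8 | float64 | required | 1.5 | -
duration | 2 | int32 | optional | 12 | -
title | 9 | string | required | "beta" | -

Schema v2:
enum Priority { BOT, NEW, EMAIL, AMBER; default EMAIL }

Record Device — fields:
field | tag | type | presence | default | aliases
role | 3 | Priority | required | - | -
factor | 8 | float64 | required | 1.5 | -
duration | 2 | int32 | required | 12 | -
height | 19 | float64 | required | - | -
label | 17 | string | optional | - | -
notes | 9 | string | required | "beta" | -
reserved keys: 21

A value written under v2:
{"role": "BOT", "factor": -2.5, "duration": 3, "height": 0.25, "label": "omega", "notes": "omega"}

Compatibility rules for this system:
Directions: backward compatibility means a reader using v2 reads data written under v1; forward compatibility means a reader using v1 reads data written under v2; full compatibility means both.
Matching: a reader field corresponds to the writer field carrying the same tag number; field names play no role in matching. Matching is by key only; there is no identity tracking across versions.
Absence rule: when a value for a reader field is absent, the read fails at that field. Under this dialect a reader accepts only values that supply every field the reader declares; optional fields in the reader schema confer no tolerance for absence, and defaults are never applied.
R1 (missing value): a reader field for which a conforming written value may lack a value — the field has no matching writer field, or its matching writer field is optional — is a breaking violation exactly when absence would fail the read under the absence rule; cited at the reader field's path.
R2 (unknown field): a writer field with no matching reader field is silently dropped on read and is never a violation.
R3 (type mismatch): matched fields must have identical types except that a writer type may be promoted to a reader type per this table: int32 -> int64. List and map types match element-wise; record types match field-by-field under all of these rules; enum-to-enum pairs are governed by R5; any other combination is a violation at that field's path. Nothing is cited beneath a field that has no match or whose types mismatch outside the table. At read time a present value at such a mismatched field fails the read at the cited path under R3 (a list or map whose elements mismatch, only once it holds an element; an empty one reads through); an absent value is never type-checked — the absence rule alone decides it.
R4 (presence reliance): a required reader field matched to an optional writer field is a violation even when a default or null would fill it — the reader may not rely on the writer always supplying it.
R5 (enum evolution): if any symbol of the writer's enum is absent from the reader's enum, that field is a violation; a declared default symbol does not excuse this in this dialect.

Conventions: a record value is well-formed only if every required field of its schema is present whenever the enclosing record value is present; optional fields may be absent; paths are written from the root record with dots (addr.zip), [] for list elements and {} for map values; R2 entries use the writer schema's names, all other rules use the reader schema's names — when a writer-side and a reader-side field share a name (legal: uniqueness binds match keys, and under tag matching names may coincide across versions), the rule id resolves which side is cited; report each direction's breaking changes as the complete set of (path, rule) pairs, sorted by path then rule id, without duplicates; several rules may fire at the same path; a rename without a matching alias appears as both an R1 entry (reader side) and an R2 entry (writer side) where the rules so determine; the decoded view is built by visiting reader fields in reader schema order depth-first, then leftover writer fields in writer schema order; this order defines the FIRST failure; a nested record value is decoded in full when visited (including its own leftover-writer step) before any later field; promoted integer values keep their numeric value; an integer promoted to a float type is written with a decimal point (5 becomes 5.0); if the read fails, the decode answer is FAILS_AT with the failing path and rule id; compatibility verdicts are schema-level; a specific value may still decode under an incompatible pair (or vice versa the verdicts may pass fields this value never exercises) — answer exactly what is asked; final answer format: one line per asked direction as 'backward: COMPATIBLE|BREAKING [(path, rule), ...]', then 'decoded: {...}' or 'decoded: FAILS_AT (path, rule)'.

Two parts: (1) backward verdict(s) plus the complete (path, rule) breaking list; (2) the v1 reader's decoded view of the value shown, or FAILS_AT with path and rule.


backward: BREAKING [(duration, R1), (duration, R4), (height, R1), (label, R1)]; decoded: {"role": "BOT", "factor": -2.5, "duration": 3, "title": "omega"}

arrows below run writer -> reader for Device
checking backward for Device: reader v2 against writer v1:
  Priority -> Priority, writer required: role aligns to role
  float64 -> float64, writer required: factor aligns to factor
  int32 -> int32, writer optional: duration aligns to duration
  height has no writer counterpart
  label has no writer counterpart
  string -> string, writer required: notes aligns to title
  R1 fires at duration
  R4 fires at duration
  R1 fires at height
  R1 fires at label
  => backward verdict for Device: BREAKING, 4 violation(s)
migrating the Device value to v1:
  role := "BOT"
  factor := -2.5
  duration := 3
  title := "omega" (from writer notes)
  writer height: unmatched, discarded
  writer label: unmatched, discarded
  => decoded: {"role": "BOT", "factor": -2.5, "duration": 3, "title": "omega"}
ruling out the remaining Device differences:
  renamed field title to notes in record Device -> triggers nothing under Device's printed rules — same verdict
  enum Priority (field role in record Device): symbol AMBER added -> matters only for Device's forward compatibility — outside the asked direction


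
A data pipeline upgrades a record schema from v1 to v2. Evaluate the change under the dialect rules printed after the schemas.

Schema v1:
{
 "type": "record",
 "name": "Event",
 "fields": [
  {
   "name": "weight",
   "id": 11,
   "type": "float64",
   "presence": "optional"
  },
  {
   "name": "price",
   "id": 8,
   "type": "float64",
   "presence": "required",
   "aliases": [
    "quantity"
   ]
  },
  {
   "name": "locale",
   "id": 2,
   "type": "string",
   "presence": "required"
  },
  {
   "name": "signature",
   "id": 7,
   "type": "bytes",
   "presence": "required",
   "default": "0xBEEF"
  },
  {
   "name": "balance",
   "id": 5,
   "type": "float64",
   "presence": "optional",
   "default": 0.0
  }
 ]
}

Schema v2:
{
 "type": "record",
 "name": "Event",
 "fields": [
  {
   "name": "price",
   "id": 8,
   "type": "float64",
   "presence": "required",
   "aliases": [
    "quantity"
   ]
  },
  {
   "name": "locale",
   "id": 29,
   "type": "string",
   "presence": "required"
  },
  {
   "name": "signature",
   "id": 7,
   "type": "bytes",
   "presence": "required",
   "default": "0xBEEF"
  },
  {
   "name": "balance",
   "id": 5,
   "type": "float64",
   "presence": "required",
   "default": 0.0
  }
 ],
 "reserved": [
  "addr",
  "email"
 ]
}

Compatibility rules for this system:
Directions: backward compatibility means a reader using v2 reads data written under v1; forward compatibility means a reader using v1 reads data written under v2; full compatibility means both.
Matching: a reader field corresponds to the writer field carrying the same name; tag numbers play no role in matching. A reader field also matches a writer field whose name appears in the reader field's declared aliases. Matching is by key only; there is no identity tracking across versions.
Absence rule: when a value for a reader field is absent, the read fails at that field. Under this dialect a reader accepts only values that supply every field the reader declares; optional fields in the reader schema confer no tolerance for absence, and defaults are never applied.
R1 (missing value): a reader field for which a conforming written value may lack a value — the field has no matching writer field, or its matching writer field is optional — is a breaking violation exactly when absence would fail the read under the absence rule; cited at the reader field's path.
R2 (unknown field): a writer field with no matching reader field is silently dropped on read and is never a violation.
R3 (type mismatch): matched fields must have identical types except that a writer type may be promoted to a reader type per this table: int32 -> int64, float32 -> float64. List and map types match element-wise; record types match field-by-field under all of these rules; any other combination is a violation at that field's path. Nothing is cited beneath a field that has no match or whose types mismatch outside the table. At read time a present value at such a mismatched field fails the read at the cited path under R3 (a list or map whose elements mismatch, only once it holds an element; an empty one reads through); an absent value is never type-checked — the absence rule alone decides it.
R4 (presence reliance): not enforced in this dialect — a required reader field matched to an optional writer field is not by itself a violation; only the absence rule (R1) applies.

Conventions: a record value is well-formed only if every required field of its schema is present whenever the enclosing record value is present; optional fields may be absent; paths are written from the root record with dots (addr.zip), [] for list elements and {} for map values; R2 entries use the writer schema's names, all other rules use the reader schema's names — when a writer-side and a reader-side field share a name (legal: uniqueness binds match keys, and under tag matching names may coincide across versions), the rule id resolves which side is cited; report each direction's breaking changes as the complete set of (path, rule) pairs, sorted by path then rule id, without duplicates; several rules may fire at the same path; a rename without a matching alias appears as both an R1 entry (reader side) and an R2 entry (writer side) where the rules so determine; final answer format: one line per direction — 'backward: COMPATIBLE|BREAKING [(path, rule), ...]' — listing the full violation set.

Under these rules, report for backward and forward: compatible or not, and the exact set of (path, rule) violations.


the writer's type comes first in each Event pair
checking backward for Event: reader v2 against writer v1:
  price: float64 -> float64, writer required; from price
  locale: string -> string, writer required; from locale
  signature: bytes -> bytes, writer required; from signature
  balance: float64 -> float64, writer optional; from balance
  writer field weight has no reader counterpart
  violation R1 at balance
  => backward: BREAKING (1)
checking forward for Event: reader v1 against writer v2:
  weight: no writer match
  price: float64 -> float64, writer required; from price
  locale: string -> string, writer required; from locale
  signature: bytes -> bytes, writer required; from signature
  balance: float64 -> float64, writer required; from balance
  violation R1 at weight
  => forward: BREAKING (1)

backward: BREAKING [(balance, R1)]; forward: BREAKING [(weight, R1)]


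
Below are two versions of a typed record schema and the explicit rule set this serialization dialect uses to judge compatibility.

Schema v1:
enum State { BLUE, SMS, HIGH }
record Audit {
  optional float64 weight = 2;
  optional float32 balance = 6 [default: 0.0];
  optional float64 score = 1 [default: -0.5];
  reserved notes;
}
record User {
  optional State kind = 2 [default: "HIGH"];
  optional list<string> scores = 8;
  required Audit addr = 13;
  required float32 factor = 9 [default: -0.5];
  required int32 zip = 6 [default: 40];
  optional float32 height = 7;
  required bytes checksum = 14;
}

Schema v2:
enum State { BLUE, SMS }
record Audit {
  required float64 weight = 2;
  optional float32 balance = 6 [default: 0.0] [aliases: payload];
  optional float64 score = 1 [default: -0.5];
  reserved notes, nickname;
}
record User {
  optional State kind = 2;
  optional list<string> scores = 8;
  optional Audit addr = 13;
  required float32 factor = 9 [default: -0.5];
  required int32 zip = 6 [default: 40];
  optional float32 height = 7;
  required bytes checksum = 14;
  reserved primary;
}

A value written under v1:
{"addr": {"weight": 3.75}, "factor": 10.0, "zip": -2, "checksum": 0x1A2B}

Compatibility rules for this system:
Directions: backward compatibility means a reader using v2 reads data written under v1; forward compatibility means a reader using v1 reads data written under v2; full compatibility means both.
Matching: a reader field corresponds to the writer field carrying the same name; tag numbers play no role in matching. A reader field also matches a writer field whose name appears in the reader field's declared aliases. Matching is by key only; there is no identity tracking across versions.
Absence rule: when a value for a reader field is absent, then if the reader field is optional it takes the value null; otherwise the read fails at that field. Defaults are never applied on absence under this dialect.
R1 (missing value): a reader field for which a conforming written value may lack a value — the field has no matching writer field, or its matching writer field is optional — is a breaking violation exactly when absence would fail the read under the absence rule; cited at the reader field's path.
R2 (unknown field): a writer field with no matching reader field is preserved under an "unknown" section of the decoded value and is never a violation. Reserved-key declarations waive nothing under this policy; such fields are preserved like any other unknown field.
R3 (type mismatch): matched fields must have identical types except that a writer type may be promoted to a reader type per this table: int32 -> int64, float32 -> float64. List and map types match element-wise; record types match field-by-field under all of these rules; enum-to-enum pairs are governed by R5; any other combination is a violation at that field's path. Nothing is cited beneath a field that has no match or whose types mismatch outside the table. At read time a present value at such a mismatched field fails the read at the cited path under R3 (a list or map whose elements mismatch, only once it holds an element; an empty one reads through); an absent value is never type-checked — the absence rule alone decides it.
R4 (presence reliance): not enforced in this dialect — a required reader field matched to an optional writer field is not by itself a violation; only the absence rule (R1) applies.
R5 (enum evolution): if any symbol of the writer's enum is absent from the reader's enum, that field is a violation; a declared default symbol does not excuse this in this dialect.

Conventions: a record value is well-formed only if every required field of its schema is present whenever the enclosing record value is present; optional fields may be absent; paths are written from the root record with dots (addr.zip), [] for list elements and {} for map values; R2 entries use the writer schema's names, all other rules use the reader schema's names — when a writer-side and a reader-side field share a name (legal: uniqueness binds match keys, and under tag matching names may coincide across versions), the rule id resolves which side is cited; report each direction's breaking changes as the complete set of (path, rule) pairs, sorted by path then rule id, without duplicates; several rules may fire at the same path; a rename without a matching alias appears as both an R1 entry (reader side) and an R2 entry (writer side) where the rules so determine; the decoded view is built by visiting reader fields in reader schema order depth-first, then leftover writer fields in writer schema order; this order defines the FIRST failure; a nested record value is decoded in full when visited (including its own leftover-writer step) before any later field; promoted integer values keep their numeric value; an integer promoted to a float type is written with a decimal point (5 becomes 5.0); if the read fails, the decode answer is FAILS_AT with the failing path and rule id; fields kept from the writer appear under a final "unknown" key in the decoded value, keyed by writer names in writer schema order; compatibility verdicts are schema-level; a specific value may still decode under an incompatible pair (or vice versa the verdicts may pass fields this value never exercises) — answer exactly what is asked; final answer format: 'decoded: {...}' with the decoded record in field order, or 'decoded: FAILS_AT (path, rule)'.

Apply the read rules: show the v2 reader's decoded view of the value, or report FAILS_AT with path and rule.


decoded: {"kind": null, "scores": null, "addr": {"weight": 3.75, "balance": null, "score": null}, "factor": 10.0, "zip": -2, "height": null, "checksum": 0x1A2B}

arrows below run writer -> reader for User
decode (reader v2):
  kind := null (absent, optional -> null)
  scores := null (absent, optional -> null)
  addr.weight := 3.75
  addr.balance := null (absent, optional -> null)
  addr.score := null (absent, optional -> null)
  factor := 10.0
  zip := -2
  height := null (absent, optional -> null)
  checksum := 0x1A2B
  => decoded: {"kind": null, "scores": null, "addr": {"weight": 3.75, "balance": null, "score": null}, "factor": 10.0, "zip": -2, "height": null, "checksum": 0x1A2B}
diffs on User not affecting the asked answer:
  enum State (field kind in record User): symbol HIGH removed (the field default referencing it is cleared) -> matters for User compatibility verdicts, not for this value's decode
  field addr in record User: required changed to optional -> matters for User compatibility verdicts, not for this value's decode
  field weight in record Audit: optional changed to required -> matters for User compatibility verdicts, not for this value's decode


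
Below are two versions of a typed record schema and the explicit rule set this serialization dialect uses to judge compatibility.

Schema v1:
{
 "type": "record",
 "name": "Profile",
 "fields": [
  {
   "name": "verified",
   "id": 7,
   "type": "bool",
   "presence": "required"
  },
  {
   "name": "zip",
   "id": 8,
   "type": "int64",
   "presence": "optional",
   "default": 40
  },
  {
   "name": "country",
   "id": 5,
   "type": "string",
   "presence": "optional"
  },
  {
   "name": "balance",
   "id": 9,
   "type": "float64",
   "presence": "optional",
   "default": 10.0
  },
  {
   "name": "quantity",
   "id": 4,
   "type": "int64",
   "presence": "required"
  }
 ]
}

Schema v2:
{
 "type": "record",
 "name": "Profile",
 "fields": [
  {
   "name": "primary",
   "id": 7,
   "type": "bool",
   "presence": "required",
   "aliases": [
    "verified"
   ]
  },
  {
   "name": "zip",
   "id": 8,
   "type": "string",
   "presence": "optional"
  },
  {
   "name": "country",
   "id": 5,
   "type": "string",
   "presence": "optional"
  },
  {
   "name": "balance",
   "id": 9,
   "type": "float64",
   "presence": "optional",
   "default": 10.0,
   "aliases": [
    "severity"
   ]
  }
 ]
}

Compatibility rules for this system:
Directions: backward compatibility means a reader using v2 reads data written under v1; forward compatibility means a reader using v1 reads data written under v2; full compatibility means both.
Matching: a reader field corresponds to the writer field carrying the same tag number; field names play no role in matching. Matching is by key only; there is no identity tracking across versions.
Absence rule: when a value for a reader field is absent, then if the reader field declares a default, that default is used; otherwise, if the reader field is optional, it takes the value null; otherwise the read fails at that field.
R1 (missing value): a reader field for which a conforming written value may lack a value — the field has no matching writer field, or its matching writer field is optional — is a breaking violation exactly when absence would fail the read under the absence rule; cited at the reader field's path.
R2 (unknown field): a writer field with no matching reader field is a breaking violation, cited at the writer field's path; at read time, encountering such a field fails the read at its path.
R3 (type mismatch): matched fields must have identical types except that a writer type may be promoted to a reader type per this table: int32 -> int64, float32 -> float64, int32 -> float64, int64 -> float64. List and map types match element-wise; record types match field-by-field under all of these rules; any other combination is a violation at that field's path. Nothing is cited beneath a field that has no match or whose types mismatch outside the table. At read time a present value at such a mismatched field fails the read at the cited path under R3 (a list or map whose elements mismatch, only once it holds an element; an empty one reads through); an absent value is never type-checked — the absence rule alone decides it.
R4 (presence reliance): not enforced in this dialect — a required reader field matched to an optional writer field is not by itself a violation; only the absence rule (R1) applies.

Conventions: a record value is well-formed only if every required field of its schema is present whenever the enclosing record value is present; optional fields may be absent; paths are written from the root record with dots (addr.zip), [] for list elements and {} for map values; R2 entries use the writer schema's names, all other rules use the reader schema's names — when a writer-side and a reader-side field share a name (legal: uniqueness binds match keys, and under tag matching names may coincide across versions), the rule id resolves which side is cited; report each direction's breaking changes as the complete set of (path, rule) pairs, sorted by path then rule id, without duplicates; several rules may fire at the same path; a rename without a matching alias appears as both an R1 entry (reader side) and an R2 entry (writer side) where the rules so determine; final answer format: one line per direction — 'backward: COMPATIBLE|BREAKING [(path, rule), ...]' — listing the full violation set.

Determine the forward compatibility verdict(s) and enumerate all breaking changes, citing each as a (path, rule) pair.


forward: BREAKING [(quantity, R1), (zip, R3)]

each type pair in Profile: writer, then reader
checking forward for Profile: reader v1 against writer v2:
  verified: paired with writer primary (bool -> bool; writer required)
  zip: paired with writer zip (string -> int64; writer optional)
  country: paired with writer country (string -> string; writer optional)
  balance: paired with writer balance (float64 -> float64; writer optional)
  quantity: no writer match
  breaking: (quantity, R1)
  breaking: (zip, R3)
  => 2 violation(s): forward is BREAKING for Profile
the other Profile changes do not affect what is asked:
  renamed field verified to primary in record Profile (alias verified declared on the renamed field) -> inert for the asked Profile verdict: nothing fires


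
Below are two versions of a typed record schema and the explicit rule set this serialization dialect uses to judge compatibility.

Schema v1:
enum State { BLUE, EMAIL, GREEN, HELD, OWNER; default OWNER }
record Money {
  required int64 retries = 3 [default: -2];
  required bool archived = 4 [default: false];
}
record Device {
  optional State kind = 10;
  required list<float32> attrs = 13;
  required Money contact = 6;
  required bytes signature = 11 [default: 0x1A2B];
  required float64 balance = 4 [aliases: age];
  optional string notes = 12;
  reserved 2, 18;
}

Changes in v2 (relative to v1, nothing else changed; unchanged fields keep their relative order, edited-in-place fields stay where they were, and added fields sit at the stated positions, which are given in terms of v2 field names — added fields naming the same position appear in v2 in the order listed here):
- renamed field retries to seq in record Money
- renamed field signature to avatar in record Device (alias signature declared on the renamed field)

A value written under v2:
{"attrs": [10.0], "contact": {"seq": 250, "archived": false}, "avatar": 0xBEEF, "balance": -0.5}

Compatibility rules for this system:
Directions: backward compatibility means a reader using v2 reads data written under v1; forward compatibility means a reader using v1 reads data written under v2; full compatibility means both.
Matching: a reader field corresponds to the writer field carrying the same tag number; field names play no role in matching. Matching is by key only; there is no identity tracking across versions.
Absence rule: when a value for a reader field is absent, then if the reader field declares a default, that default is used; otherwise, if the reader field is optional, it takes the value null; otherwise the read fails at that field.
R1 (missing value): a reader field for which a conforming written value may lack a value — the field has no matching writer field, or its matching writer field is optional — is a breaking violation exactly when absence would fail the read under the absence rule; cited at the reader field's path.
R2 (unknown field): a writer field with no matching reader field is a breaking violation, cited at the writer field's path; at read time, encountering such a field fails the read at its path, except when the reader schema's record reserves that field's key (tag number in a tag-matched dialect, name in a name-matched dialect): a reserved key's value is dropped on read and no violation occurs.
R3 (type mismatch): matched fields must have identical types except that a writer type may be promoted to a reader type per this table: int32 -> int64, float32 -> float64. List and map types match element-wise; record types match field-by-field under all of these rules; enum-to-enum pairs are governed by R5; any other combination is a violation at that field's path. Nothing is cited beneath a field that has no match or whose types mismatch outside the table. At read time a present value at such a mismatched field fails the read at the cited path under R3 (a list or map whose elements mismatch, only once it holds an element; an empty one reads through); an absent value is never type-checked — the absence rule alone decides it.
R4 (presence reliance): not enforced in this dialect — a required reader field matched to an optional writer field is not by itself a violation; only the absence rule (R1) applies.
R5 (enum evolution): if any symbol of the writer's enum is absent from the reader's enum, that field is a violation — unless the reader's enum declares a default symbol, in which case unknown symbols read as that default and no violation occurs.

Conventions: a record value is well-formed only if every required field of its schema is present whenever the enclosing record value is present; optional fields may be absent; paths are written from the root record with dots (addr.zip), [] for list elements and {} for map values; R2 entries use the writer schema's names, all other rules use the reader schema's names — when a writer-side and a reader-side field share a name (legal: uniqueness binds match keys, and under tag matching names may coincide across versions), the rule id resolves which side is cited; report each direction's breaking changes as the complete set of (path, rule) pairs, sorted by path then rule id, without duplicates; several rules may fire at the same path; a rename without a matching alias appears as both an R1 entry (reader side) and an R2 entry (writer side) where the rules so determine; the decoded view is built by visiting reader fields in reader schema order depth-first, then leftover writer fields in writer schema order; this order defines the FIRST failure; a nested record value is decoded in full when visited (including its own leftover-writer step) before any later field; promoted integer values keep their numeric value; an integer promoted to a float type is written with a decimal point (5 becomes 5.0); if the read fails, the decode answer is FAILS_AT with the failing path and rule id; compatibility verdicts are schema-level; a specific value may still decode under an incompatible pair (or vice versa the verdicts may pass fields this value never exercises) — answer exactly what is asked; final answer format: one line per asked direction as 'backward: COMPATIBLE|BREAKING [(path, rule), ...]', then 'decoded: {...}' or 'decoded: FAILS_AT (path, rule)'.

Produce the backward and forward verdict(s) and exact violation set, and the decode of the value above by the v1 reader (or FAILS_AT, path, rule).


arrows below run writer -> reader for Device
checking backward for Device: reader v2 against writer v1:
  kind <- kind (State -> State, writer optional)
  attrs <- attrs (list<float32> -> list<float32>, writer required)
  contact <- contact (Money -> Money, writer required)
  avatar <- signature (bytes -> bytes, writer required)
  balance <- balance (float64 -> float64, writer required)
  notes <- notes (string -> string, writer optional)
  contact.seq <- contact.retries (int64 -> int64, writer required)
  contact.archived <- contact.archived (bool -> bool, writer required)
  nothing fires on Device: backward is COMPATIBLE
checking forward for Device: reader v1 against writer v2:
  kind <- kind (State -> State, writer optional)
  attrs <- attrs (list<float32> -> list<float32>, writer required)
  contact <- contact (Money -> Money, writer required)
  signature <- avatar (bytes -> bytes, writer required)
  balance <- balance (float64 -> float64, writer required)
  notes <- notes (string -> string, writer optional)
  contact.retries <- contact.seq (int64 -> int64, writer required)
  contact.archived <- contact.archived (bool -> bool, writer required)
  nothing fires on Device: forward is COMPATIBLE
decode walk for Device under reader schema v1:
  kind := null (not supplied -> null)
  attrs := [10.0]
  contact.retries := 250 (from writer seq)
  contact.archived := false
  signature := 0xBEEF (from writer avatar)
  balance := -0.5
  notes := null (not supplied -> null)
  => decoded: {"kind": null, "attrs": [10.0], "contact": {"retries": 250, "archived": false}, "signature": 0xBEEF, "balance": -0.5, "notes": null}

backward: COMPATIBLE []; forward: COMPATIBLE []; decoded: {"kind": null, "attrs": [10.0], "contact": {"retries": 250, "archived": false}, "signature": 0xBEEF, "balance": -0.5, "notes": null}


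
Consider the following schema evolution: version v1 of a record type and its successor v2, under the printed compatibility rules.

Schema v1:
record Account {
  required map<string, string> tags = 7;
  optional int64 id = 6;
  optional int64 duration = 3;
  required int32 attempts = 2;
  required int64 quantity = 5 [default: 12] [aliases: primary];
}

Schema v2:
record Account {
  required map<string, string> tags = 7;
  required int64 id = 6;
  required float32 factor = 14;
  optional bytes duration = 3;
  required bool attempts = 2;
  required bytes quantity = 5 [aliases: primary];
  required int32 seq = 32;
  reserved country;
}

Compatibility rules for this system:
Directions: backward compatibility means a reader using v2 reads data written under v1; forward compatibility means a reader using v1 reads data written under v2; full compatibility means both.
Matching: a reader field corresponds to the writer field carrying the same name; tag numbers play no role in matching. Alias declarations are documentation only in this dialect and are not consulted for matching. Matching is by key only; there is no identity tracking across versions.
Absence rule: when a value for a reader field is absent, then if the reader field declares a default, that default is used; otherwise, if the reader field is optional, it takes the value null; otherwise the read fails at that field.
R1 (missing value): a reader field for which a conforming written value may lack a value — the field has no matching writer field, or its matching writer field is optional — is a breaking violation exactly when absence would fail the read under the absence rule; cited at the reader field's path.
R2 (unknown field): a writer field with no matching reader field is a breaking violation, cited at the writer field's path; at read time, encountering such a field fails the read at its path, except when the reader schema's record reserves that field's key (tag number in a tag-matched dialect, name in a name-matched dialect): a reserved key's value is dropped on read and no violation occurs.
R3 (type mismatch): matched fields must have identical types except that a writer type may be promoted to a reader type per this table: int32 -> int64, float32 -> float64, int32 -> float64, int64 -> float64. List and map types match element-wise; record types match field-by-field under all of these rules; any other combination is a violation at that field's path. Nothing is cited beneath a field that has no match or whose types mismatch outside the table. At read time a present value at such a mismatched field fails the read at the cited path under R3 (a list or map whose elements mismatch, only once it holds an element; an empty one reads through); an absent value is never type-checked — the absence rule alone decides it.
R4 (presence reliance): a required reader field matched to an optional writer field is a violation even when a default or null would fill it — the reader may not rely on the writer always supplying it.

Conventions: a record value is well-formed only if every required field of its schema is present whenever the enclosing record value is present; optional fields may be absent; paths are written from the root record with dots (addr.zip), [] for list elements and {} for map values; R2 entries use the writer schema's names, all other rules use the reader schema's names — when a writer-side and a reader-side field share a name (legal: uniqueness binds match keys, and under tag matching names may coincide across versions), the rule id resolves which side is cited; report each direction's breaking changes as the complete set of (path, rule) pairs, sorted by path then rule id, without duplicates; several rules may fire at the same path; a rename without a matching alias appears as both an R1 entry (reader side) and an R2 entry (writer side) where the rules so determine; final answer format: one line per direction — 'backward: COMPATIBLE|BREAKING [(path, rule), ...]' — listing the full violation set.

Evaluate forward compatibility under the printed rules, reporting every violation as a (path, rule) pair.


each type pair in Account: writer, then reader
checking forward for Account: reader v1 against writer v2:
  tags <- tags (map<string, string> -> map<string, string>, writer required)
  id <- id (int64 -> int64, writer required)
  duration <- duration (bytes -> int64, writer optional)
  attempts <- attempts (bool -> int32, writer required)
  quantity <- quantity (bytes -> int64, writer required)
  leftover writer field: factor
  leftover writer field: seq
  violation R3 at attempts
  violation R3 at duration
  violation R2 at factor
  violation R3 at quantity
  violation R2 at seq
  => forward verdict for Account: BREAKING, 5 violation(s)
diffs on Account not affecting the asked answer:
  field id in record Account: optional changed to required -> its effect on Account is confined to the backward direction, not asked

forward: BREAKING [(attempts, R3), (duration, R3), (factor, R2), (quantity, R3), (seq, R2)]
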